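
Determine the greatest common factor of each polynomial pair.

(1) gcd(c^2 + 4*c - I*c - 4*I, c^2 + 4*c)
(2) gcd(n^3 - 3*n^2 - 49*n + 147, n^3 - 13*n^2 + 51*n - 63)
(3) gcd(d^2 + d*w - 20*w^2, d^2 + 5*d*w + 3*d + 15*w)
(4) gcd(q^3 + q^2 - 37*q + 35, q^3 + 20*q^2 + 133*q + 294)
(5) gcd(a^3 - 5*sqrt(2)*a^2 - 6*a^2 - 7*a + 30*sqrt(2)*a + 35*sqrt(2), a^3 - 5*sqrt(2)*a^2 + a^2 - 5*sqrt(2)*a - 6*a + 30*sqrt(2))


(1) = gcd((c + 4)*(c - I), c*(c + 4)) = c + 4
(2) = n^2 - 10*n + 21
(3) = gcd((d - 4*w)*(d + 5*w), (d + 3)*(d + 5*w)) = d + 5*w
(4) = gcd((q - 5)*(q - 1)*(q + 7), (q + 6)*(q + 7)^2) = q + 7
(5) = gcd((a - 7)*(a + 1)*(a - 5*sqrt(2)), (a - 2)*(a + 3)*(a - 5*sqrt(2))) = a - 5*sqrt(2)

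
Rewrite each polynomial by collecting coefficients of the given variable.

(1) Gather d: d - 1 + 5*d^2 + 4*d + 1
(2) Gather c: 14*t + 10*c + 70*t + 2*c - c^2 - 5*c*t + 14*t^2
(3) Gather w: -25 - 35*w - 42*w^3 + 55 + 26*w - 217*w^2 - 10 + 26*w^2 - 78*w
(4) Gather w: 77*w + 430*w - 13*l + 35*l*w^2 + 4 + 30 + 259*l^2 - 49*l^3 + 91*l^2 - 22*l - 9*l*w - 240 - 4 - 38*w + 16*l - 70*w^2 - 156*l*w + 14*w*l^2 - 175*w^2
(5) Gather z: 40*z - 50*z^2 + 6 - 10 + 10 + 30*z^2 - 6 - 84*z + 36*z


(1) = 5*d^2 + 5*d
(2) = -c^2 + c*(12 - 5*t) + 14*t^2 + 84*t
(3) = -42*w^3 - 191*w^2 - 87*w + 20
(4) = -49*l^3 + 350*l^2 - 19*l + w^2*(35*l - 245) + w*(14*l^2 - 165*l + 469) - 210
(5) = -20*z^2 - 8*z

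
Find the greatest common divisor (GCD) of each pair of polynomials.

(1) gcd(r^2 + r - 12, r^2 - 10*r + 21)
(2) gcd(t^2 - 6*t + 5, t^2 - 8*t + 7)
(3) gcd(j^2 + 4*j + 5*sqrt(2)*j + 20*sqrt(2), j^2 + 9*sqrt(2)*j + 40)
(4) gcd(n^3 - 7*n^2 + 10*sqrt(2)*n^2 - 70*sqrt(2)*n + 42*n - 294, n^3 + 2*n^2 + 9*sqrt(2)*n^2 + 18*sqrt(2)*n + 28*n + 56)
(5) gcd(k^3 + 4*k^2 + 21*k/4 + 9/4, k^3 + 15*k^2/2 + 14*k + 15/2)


(1) = r - 3
(2) = t - 1
(3) = gcd((j + 4)*(j + 5*sqrt(2)), (j + 4*sqrt(2))*(j + 5*sqrt(2))) = j + 5*sqrt(2)
(4) = gcd((n - 7)*(n + 3*sqrt(2))*(n + 7*sqrt(2)), (n + 2)*(n + 2*sqrt(2))*(n + 7*sqrt(2))) = n + 7*sqrt(2)
(5) = k^2 + 5*k/2 + 3/2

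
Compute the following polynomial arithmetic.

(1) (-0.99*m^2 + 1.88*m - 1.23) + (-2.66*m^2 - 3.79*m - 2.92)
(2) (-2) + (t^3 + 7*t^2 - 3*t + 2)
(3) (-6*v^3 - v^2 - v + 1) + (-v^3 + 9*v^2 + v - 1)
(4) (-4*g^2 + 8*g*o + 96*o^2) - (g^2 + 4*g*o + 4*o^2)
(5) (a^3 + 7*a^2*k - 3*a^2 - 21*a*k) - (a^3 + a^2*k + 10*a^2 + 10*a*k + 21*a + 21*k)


(1) = -3.65*m^2 - 1.91*m - 4.15
(2) = t^3 + 7*t^2 - 3*t
(3) = -7*v^3 + 8*v^2
(4) = -5*g^2 + 4*g*o + 92*o^2
(5) = 6*a^2*k - 13*a^2 - 31*a*k - 21*a - 21*k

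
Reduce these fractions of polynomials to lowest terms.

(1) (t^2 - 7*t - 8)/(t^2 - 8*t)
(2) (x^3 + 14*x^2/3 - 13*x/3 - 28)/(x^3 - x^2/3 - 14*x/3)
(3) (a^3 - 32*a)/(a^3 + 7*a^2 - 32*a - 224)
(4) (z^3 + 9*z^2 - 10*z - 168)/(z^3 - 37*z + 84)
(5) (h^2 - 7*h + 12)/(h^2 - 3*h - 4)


(1) = (t + 1)/t
(2) = (x^2 + 7*x + 12)/(x^2 + 2*x)
(3) = a/(a + 7)
(4) = (z + 6)/(z - 3)
(5) = (h - 3)/(h + 1)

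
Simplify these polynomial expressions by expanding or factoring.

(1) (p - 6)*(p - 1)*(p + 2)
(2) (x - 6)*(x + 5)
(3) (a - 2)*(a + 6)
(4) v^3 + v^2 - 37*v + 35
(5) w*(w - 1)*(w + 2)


(1) = p^3 - 5*p^2 - 8*p + 12
(2) = x^2 - x - 30
(3) = a^2 + 4*a - 12
(4) = (v - 5)*(v - 1)*(v + 7)
(5) = w^3 + w^2 - 2*w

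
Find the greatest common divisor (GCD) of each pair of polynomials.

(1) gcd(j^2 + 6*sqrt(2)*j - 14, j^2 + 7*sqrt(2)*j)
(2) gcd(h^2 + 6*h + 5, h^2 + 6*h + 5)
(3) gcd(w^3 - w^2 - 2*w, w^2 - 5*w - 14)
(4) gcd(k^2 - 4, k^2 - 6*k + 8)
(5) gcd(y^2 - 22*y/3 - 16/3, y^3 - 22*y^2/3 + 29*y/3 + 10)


(1) = gcd((j - sqrt(2))*(j + 7*sqrt(2)), j*(j + 7*sqrt(2))) = j + 7*sqrt(2)
(2) = gcd((h + 1)*(h + 5), (h + 1)*(h + 5)) = h^2 + 6*h + 5
(3) = gcd(w*(w - 2)*(w + 1), (w - 7)*(w + 2)) = 1
(4) = k - 2
(5) = y + 2/3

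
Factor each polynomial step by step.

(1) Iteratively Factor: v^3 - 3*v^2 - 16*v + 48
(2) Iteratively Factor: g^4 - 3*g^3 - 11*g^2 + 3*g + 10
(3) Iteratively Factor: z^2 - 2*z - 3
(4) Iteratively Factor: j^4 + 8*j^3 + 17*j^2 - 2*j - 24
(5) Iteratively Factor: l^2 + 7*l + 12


(1) = (v - 3)*(v^2 - 16) = (v - 3)*(v + 4)*(v - 4)
(2) = (g + 1)*(g^3 - 4*g^2 - 7*g + 10) = (g - 1)*(g + 1)*(g^2 - 3*g - 10) = (g - 1)*(g + 1)*(g + 2)*(g - 5)
(3) = (z + 1)*(z - 3)
(4) = (j + 4)*(j^3 + 4*j^2 + j - 6) = (j + 3)*(j + 4)*(j^2 + j - 2) = (j - 1)*(j + 3)*(j + 4)*(j + 2)
(5) = (l + 3)*(l + 4)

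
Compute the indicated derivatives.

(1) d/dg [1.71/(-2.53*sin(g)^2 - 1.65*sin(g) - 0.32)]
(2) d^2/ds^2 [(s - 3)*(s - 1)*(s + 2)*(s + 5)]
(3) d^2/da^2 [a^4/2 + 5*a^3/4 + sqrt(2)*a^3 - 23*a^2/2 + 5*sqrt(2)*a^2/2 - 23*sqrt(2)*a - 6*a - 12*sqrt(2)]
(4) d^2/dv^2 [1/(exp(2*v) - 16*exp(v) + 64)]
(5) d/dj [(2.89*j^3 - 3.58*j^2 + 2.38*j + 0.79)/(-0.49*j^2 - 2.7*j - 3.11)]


(1) = (8.6526*sin(g) + 2.8215)*cos(g)/(2.53*sin(g)^2 + 1.65*sin(g) + 0.32)^2
(2) = 12*s^2 + 18*s - 30
(3) = 6*a^2 + 15*a/2 + 6*sqrt(2)*a - 23 + 5*sqrt(2)
(4) = 4*(exp(v) + 4)*exp(v)/(exp(4*v) - 32*exp(3*v) + 384*exp(2*v) - 2048*exp(v) + 4096)
(5) = (-1.4161*j^4 - 15.606*j^3 - 16.1315*j^2 + 23.0418*j - 5.2688)/(0.2401*j^4 + 2.646*j^3 + 10.3378*j^2 + 16.794*j + 9.6721)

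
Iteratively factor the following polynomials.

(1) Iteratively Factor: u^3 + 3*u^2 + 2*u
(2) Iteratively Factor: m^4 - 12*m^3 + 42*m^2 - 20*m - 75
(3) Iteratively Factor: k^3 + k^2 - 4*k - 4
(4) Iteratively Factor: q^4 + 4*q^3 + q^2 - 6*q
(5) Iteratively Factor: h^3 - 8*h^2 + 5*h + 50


(1) = (u + 2)*(u^2 + u) = u*(u + 2)*(u + 1)
(2) = (m - 5)*(m^3 - 7*m^2 + 7*m + 15) = (m - 5)*(m - 3)*(m^2 - 4*m - 5) = (m - 5)*(m - 3)*(m + 1)*(m - 5)
(3) = (k + 2)*(k^2 - k - 2) = (k + 1)*(k + 2)*(k - 2)
(4) = (q)*(q^3 + 4*q^2 + q - 6) = q*(q + 2)*(q^2 + 2*q - 3) = q*(q + 2)*(q + 3)*(q - 1)
(5) = (h + 2)*(h^2 - 10*h + 25) = (h - 5)*(h + 2)*(h - 5)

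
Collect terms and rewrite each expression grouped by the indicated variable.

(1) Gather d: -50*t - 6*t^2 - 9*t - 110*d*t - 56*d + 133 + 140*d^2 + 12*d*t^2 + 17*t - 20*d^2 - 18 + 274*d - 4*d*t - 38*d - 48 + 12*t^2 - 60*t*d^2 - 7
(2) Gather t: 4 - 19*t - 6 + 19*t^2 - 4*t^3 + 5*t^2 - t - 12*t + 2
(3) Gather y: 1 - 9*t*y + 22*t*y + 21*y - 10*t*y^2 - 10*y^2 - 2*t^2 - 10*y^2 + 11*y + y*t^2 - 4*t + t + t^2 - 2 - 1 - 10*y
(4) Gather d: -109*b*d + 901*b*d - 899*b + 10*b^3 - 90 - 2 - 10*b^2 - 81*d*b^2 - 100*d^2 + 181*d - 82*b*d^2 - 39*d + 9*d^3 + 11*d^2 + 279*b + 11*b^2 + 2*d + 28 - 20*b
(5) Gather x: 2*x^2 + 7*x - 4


(1) = d^2*(120 - 60*t) + d*(12*t^2 - 114*t + 180) + 6*t^2 - 42*t + 60
(2) = -4*t^3 + 24*t^2 - 32*t
(3) = -t^2 - 3*t + y^2*(-10*t - 20) + y*(t^2 + 13*t + 22) - 2
(4) = 10*b^3 + b^2 - 640*b + 9*d^3 + d^2*(-82*b - 89) + d*(-81*b^2 + 792*b + 144) - 64
(5) = 2*x^2 + 7*x - 4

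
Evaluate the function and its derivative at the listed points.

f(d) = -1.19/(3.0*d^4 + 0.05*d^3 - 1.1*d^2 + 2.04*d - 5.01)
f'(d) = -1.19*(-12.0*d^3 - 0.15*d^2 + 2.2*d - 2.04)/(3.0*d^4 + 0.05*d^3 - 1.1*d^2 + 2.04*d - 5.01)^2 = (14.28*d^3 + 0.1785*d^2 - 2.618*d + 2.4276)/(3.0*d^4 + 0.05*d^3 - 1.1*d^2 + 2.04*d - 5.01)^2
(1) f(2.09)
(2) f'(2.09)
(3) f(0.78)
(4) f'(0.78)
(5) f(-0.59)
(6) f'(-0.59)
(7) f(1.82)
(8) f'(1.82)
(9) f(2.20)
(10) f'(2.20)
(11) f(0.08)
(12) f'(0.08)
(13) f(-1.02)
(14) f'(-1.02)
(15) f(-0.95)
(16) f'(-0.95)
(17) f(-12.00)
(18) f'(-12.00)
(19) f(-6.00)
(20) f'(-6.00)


(1) = -0.02
(2) = 0.05
(3) = 0.40
(4) = 0.83
(5) = 0.19
(6) = 0.03
(7) = -0.04
(8) = 0.11
(9) = -0.02
(10) = 0.04
(11) = 0.25
(12) = 0.09
(13) = 0.24
(14) = -0.39
(15) = 0.21
(16) = -0.23
(17) = -0.00
(18) = -0.00
(19) = -0.00
(20) = -0.00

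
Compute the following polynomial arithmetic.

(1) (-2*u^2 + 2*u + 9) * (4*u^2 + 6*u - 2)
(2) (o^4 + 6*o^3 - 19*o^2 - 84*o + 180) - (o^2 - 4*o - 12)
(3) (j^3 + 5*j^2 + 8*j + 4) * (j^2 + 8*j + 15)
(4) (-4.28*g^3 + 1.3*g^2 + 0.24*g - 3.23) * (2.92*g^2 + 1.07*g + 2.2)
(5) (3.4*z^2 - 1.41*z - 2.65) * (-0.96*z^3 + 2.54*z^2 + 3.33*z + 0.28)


(1) = -8*u^4 - 4*u^3 + 52*u^2 + 50*u - 18
(2) = o^4 + 6*o^3 - 20*o^2 - 80*o + 192
(3) = j^5 + 13*j^4 + 63*j^3 + 143*j^2 + 152*j + 60
(4) = -12.4976*g^5 - 0.7836*g^4 - 7.3242*g^3 - 6.3148*g^2 - 2.9281*g - 7.106
(5) = -3.264*z^5 + 9.9896*z^4 + 10.2846*z^3 - 10.4743*z^2 - 9.2193*z - 0.742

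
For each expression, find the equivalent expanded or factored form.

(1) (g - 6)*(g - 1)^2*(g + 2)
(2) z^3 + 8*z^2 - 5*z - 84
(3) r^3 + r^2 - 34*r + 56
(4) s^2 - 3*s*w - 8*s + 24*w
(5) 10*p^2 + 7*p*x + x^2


(1) = g^4 - 6*g^3 - 3*g^2 + 20*g - 12
(2) = (z - 3)*(z + 4)*(z + 7)
(3) = (r - 4)*(r - 2)*(r + 7)
(4) = (s - 8)*(s - 3*w)
(5) = (2*p + x)*(5*p + x)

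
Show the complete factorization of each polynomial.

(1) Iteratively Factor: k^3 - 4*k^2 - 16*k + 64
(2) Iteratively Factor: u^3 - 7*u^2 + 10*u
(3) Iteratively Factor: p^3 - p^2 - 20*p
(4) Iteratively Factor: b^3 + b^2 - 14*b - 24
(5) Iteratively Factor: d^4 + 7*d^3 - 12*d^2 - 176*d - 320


(1) = (k + 4)*(k^2 - 8*k + 16) = (k - 4)*(k + 4)*(k - 4)
(2) = (u)*(u^2 - 7*u + 10) = u*(u - 5)*(u - 2)
(3) = (p - 5)*(p^2 + 4*p) = (p - 5)*(p + 4)*(p)
(4) = (b + 3)*(b^2 - 2*b - 8) = (b - 4)*(b + 3)*(b + 2)
(5) = (d + 4)*(d^3 + 3*d^2 - 24*d - 80) = (d + 4)^2*(d^2 - d - 20) = (d + 4)^3*(d - 5)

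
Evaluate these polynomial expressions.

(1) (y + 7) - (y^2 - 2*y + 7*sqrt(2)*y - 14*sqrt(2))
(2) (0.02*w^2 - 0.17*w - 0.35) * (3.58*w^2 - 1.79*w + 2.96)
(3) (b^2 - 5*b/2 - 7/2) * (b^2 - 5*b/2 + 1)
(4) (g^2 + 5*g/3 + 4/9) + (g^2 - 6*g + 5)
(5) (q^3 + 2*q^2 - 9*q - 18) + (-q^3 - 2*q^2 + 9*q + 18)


(1) = -y^2 - 7*sqrt(2)*y + 3*y + 7 + 14*sqrt(2)
(2) = 0.0716*w^4 - 0.6444*w^3 - 0.8895*w^2 + 0.1233*w - 1.036
(3) = b^4 - 5*b^3 + 15*b^2/4 + 25*b/4 - 7/2
(4) = 2*g^2 - 13*g/3 + 49/9
(5) = 0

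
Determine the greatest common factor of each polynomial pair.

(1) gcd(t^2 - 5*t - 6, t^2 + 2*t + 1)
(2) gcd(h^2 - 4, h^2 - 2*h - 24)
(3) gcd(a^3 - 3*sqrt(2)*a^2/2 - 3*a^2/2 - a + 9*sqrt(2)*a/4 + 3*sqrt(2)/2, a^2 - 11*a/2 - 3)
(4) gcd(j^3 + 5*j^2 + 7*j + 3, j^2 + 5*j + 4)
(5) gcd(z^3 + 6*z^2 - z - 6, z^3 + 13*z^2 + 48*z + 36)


(1) = gcd((t - 6)*(t + 1), (t + 1)^2) = t + 1
(2) = 1
(3) = gcd((a - 2)*(a + 1/2)*(a - 3*sqrt(2)/2), (a - 6)*(a + 1/2)) = a + 1/2
(4) = j + 1
(5) = gcd((z - 1)*(z + 1)*(z + 6), (z + 1)*(z + 6)^2) = z^2 + 7*z + 6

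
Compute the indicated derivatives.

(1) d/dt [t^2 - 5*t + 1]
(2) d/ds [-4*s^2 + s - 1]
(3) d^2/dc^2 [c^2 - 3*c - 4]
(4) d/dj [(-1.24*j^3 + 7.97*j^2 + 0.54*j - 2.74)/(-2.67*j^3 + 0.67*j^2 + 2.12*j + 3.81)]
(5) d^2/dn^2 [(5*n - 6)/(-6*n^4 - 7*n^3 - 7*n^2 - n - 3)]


(1) = 2*t - 5
(2) = 1 - 8*s
(3) = 2
(4) = (20.4491*j^4 - 2.374*j^3 - 19.586*j^2 + 64.403*j + 7.8662)/(7.1289*j^6 - 3.5778*j^5 - 10.8719*j^4 - 17.5046*j^3 + 9.5998*j^2 + 16.1544*j + 14.5161)
(5) = 2*(-(5*n - 6)*(24*n^3 + 21*n^2 + 14*n + 1)^2 + (120*n^3 + 105*n^2 + 70*n + (5*n - 6)*(36*n^2 + 21*n + 7) + 5)*(6*n^4 + 7*n^3 + 7*n^2 + n + 3))/(6*n^4 + 7*n^3 + 7*n^2 + n + 3)^3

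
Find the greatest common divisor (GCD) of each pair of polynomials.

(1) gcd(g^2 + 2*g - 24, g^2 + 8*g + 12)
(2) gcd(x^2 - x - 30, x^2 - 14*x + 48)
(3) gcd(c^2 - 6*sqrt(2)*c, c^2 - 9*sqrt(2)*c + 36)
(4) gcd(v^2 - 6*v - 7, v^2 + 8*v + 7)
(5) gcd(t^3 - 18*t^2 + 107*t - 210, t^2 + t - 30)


(1) = g + 6
(2) = gcd((x - 6)*(x + 5), (x - 8)*(x - 6)) = x - 6
(3) = gcd(c*(c - 6*sqrt(2)), (c - 6*sqrt(2))*(c - 3*sqrt(2))) = c - 6*sqrt(2)
(4) = gcd((v - 7)*(v + 1), (v + 1)*(v + 7)) = v + 1
(5) = t - 5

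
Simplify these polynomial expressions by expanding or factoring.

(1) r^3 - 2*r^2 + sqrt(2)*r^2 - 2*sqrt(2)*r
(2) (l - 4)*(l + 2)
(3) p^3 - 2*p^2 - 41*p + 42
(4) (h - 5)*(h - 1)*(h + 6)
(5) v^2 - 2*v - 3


(1) = r*(r - 2)*(r + sqrt(2))
(2) = l^2 - 2*l - 8
(3) = (p - 7)*(p - 1)*(p + 6)
(4) = h^3 - 31*h + 30
(5) = (v - 3)*(v + 1)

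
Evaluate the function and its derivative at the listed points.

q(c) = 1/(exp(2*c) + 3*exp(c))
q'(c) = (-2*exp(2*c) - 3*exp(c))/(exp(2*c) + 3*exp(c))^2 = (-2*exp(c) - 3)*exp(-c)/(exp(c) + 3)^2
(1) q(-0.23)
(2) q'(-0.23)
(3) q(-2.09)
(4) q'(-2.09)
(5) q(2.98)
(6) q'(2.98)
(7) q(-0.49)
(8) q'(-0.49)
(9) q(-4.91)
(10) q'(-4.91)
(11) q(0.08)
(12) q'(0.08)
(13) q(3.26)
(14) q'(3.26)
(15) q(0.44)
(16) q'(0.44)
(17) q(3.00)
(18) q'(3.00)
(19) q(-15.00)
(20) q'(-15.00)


(1) = 0.33
(2) = -0.40
(3) = 2.59
(4) = -2.69
(5) = 0.00
(6) = -0.00
(7) = 0.45
(8) = -0.53
(9) = 45.10
(10) = -45.21
(11) = 0.23
(12) = -0.29
(13) = 0.00
(14) = -0.00
(15) = 0.14
(16) = -0.19
(17) = 0.00
(18) = -0.00
(19) = 1089672.35
(20) = -1089672.46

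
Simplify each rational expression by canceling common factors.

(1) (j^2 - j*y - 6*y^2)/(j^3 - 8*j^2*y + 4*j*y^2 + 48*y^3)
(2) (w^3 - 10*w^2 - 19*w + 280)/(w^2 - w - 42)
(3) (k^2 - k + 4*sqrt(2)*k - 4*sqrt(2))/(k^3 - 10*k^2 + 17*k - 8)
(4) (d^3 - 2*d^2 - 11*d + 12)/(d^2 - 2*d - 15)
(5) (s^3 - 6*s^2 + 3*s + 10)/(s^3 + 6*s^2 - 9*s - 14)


(1) = (j - 3*y)/(j^2 - 10*j*y + 24*y^2)
(2) = (w^2 - 3*w - 40)/(w + 6)
(3) = (k + 4*sqrt(2))/(k^2 - 9*k + 8)
(4) = (d^2 - 5*d + 4)/(d - 5)
(5) = (s - 5)/(s + 7)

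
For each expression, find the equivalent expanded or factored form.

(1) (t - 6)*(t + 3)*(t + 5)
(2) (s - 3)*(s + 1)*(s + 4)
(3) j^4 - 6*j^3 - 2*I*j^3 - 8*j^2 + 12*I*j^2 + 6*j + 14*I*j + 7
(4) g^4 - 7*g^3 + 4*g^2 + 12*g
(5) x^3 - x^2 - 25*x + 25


(1) = t^3 + 2*t^2 - 33*t - 90
(2) = s^3 + 2*s^2 - 11*s - 12
(3) = (j - 7)*(j + 1)*(j - I)^2
(4) = g*(g - 6)*(g - 2)*(g + 1)
(5) = (x - 5)*(x - 1)*(x + 5)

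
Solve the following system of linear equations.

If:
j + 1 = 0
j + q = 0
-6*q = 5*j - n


Then:
j = -1
n = 1
q = 1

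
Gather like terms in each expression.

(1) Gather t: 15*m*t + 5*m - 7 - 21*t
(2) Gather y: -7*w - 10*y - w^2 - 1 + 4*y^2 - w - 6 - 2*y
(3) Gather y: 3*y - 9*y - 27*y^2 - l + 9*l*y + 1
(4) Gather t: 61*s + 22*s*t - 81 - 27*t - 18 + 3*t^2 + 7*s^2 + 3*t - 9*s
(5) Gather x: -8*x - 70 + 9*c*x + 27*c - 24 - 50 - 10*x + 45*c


(1) = 5*m + t*(15*m - 21) - 7
(2) = -w^2 - 8*w + 4*y^2 - 12*y - 7
(3) = -l - 27*y^2 + y*(9*l - 6) + 1
(4) = 7*s^2 + 52*s + 3*t^2 + t*(22*s - 24) - 99
(5) = 72*c + x*(9*c - 18) - 144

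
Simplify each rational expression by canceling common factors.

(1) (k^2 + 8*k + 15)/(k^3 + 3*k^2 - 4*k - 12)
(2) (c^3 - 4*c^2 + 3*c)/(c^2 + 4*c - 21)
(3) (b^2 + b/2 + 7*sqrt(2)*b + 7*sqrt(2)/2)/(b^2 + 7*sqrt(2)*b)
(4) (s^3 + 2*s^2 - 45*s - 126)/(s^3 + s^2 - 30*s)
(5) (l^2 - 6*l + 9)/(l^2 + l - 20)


(1) = (k + 5)/(k^2 - 4)
(2) = (c^2 - c)/(c + 7)
(3) = (2*b + 1)/(2*b)
(4) = (s^2 - 4*s - 21)/(s^2 - 5*s)
(5) = (l^2 - 6*l + 9)/(l^2 + l - 20)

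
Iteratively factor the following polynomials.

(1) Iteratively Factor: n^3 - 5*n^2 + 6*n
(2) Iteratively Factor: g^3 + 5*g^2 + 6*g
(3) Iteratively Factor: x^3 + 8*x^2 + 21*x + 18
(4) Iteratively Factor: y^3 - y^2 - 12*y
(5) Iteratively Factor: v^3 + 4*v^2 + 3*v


(1) = (n - 2)*(n^2 - 3*n) = (n - 3)*(n - 2)*(n)
(2) = (g + 3)*(g^2 + 2*g) = g*(g + 3)*(g + 2)
(3) = (x + 2)*(x^2 + 6*x + 9) = (x + 2)*(x + 3)*(x + 3)
(4) = (y)*(y^2 - y - 12) = y*(y - 4)*(y + 3)
(5) = (v)*(v^2 + 4*v + 3) = v*(v + 3)*(v + 1)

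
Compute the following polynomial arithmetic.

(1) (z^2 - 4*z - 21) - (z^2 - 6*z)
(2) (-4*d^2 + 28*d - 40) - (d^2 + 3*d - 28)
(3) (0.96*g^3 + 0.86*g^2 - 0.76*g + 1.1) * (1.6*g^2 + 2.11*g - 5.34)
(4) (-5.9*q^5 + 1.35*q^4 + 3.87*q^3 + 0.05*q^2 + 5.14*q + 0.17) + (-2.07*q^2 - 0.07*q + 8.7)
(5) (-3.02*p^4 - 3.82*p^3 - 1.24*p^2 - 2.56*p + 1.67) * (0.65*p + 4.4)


(1) = 2*z - 21
(2) = -5*d^2 + 25*d - 12
(3) = 1.536*g^5 + 3.4016*g^4 - 4.5278*g^3 - 4.436*g^2 + 6.3794*g - 5.874
(4) = -5.9*q^5 + 1.35*q^4 + 3.87*q^3 - 2.02*q^2 + 5.07*q + 8.87
(5) = -1.963*p^5 - 15.771*p^4 - 17.614*p^3 - 7.12*p^2 - 10.1785*p + 7.348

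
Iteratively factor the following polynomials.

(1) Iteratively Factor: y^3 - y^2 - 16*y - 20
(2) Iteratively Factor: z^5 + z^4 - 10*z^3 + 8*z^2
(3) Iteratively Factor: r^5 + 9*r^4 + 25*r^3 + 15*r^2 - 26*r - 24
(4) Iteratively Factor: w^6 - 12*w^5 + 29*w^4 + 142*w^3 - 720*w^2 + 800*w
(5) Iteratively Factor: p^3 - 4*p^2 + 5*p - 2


(1) = (y + 2)*(y^2 - 3*y - 10) = (y + 2)^2*(y - 5)
(2) = (z - 2)*(z^4 + 3*z^3 - 4*z^2) = z*(z - 2)*(z^3 + 3*z^2 - 4*z) = z*(z - 2)*(z - 1)*(z^2 + 4*z) = z^2*(z - 2)*(z - 1)*(z + 4)
(3) = (r + 3)*(r^4 + 6*r^3 + 7*r^2 - 6*r - 8) = (r + 3)*(r + 4)*(r^3 + 2*r^2 - r - 2) = (r - 1)*(r + 3)*(r + 4)*(r^2 + 3*r + 2) = (r - 1)*(r + 1)*(r + 3)*(r + 4)*(r + 2)
(4) = (w - 5)*(w^5 - 7*w^4 - 6*w^3 + 112*w^2 - 160*w) = (w - 5)*(w - 4)*(w^4 - 3*w^3 - 18*w^2 + 40*w) = (w - 5)^2*(w - 4)*(w^3 + 2*w^2 - 8*w) = w*(w - 5)^2*(w - 4)*(w^2 + 2*w - 8) = w*(w - 5)^2*(w - 4)*(w + 4)*(w - 2)
(5) = (p - 2)*(p^2 - 2*p + 1) = (p - 2)*(p - 1)*(p - 1)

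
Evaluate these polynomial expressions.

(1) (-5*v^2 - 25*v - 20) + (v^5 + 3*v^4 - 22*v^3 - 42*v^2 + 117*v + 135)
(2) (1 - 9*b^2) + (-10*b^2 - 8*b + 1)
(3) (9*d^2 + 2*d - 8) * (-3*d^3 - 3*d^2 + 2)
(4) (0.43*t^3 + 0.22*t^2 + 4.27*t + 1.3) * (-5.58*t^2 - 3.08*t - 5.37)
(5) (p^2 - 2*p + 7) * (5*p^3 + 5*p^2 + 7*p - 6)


(1) = v^5 + 3*v^4 - 22*v^3 - 47*v^2 + 92*v + 115
(2) = -19*b^2 - 8*b + 2
(3) = -27*d^5 - 33*d^4 + 18*d^3 + 42*d^2 + 4*d - 16
(4) = -2.3994*t^5 - 2.552*t^4 - 26.8133*t^3 - 21.587*t^2 - 26.9339*t - 6.981
(5) = 5*p^5 - 5*p^4 + 32*p^3 + 15*p^2 + 61*p - 42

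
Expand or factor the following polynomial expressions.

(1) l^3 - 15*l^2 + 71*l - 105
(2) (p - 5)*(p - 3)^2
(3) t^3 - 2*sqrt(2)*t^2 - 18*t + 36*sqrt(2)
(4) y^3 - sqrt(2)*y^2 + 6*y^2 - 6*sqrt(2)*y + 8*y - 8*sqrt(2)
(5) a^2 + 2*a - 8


(1) = (l - 7)*(l - 5)*(l - 3)
(2) = p^3 - 11*p^2 + 39*p - 45
(3) = (t - 3*sqrt(2))*(t - 2*sqrt(2))*(t + 3*sqrt(2))
(4) = (y + 2)*(y + 4)*(y - sqrt(2))
(5) = (a - 2)*(a + 4)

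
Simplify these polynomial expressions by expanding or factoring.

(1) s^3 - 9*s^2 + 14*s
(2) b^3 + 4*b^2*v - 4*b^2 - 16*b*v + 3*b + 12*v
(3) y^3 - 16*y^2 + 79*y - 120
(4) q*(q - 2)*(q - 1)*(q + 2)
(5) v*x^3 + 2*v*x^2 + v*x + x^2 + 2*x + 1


(1) = s*(s - 7)*(s - 2)
(2) = (b - 3)*(b - 1)*(b + 4*v)
(3) = (y - 8)*(y - 5)*(y - 3)
(4) = q^4 - q^3 - 4*q^2 + 4*q
(5) = (x + 1)^2*(v*x + 1)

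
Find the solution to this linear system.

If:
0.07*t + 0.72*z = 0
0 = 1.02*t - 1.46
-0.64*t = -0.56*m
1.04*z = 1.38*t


Then:
No Solution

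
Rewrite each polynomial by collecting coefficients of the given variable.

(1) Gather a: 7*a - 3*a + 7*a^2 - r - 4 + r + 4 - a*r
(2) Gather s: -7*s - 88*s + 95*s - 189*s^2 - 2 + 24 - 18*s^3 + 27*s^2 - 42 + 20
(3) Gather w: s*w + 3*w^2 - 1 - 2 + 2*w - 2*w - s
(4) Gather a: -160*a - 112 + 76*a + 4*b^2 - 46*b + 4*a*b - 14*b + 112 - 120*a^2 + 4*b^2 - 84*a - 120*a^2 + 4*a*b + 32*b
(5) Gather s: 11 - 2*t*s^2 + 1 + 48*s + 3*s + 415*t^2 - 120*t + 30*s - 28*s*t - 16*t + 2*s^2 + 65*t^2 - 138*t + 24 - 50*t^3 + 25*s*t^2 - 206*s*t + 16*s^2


(1) = 7*a^2 + a*(4 - r)
(2) = -18*s^3 - 162*s^2
(3) = s*w - s + 3*w^2 - 3
(4) = -240*a^2 + a*(8*b - 168) + 8*b^2 - 28*b
(5) = s^2*(18 - 2*t) + s*(25*t^2 - 234*t + 81) - 50*t^3 + 480*t^2 - 274*t + 36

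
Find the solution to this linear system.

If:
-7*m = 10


Then:
m = -10/7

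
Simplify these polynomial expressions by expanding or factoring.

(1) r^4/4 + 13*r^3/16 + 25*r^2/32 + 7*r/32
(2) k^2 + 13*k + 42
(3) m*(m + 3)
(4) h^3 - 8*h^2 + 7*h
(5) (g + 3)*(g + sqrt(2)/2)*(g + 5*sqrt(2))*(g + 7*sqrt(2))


(1) = r*(r/4 + 1/4)*(r + 1/2)*(r + 7/4)
(2) = (k + 6)*(k + 7)
(3) = m^2 + 3*m
(4) = h*(h - 7)*(h - 1)
(5) = g^4 + 3*g^3 + 25*sqrt(2)*g^3/2 + 75*sqrt(2)*g^2/2 + 82*g^2 + 35*sqrt(2)*g + 246*g + 105*sqrt(2)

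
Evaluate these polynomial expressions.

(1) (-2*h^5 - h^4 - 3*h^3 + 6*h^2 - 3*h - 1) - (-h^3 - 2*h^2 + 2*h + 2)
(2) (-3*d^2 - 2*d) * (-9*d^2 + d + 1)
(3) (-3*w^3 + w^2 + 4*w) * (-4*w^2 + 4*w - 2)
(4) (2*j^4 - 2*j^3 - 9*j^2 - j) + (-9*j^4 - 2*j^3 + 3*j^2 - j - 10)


(1) = -2*h^5 - h^4 - 2*h^3 + 8*h^2 - 5*h - 3
(2) = 27*d^4 + 15*d^3 - 5*d^2 - 2*d
(3) = 12*w^5 - 16*w^4 - 6*w^3 + 14*w^2 - 8*w
(4) = -7*j^4 - 4*j^3 - 6*j^2 - 2*j - 10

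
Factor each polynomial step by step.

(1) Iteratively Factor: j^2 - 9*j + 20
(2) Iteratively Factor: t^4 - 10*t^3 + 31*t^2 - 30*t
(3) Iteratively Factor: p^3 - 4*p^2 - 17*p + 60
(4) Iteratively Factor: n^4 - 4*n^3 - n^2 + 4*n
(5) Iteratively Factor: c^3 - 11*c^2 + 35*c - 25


(1) = (j - 4)*(j - 5)
(2) = (t)*(t^3 - 10*t^2 + 31*t - 30) = t*(t - 3)*(t^2 - 7*t + 10) = t*(t - 3)*(t - 2)*(t - 5)
(3) = (p - 5)*(p^2 + p - 12) = (p - 5)*(p + 4)*(p - 3)
(4) = (n - 4)*(n^3 - n) = (n - 4)*(n + 1)*(n^2 - n) = n*(n - 4)*(n + 1)*(n - 1)
(5) = (c - 1)*(c^2 - 10*c + 25) = (c - 5)*(c - 1)*(c - 5)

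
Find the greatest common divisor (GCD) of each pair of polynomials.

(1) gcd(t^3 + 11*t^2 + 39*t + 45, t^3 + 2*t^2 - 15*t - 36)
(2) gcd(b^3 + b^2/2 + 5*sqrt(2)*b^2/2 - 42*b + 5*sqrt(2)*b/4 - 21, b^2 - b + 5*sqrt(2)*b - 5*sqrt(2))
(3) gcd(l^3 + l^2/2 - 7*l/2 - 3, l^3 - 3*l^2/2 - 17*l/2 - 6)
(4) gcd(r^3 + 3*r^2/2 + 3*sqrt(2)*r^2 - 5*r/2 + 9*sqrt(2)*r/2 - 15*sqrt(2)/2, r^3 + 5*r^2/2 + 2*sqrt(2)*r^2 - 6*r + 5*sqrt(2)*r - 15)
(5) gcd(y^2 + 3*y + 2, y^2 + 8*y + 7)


(1) = gcd((t + 3)^2*(t + 5), (t - 4)*(t + 3)^2) = t^2 + 6*t + 9
(2) = gcd((b + 1/2)*(b - 7*sqrt(2)/2)*(b + 6*sqrt(2)), (b - 1)*(b + 5*sqrt(2))) = 1
(3) = gcd((l - 2)*(l + 1)*(l + 3/2), (l - 4)*(l + 1)*(l + 3/2)) = l^2 + 5*l/2 + 3/2
(4) = r^2 + r*(5/2 + 3*sqrt(2)) + 15*sqrt(2)/2
(5) = y + 1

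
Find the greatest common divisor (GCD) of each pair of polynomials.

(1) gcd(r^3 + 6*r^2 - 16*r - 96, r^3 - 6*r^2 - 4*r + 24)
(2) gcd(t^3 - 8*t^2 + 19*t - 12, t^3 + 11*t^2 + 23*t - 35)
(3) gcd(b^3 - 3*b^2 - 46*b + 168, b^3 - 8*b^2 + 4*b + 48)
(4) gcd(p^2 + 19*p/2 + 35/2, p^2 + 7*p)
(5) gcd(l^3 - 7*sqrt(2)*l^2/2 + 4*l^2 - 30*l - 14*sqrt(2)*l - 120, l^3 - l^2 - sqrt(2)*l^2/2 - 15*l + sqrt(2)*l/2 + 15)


(1) = 1
(2) = t - 1
(3) = gcd((b - 6)*(b - 4)*(b + 7), (b - 6)*(b - 4)*(b + 2)) = b^2 - 10*b + 24
(4) = p + 7
(5) = l + 5*sqrt(2)/2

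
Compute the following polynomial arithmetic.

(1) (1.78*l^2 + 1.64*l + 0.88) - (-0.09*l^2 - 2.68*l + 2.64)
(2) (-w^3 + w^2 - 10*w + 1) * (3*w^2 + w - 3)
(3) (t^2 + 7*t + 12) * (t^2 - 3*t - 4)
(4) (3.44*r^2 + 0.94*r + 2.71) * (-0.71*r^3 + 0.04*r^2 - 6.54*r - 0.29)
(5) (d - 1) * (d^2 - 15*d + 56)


(1) = 1.87*l^2 + 4.32*l - 1.76
(2) = -3*w^5 + 2*w^4 - 26*w^3 - 10*w^2 + 31*w - 3
(3) = t^4 + 4*t^3 - 13*t^2 - 64*t - 48
(4) = -2.4424*r^5 - 0.5298*r^4 - 24.3841*r^3 - 7.0368*r^2 - 17.996*r - 0.7859
(5) = d^3 - 16*d^2 + 71*d - 56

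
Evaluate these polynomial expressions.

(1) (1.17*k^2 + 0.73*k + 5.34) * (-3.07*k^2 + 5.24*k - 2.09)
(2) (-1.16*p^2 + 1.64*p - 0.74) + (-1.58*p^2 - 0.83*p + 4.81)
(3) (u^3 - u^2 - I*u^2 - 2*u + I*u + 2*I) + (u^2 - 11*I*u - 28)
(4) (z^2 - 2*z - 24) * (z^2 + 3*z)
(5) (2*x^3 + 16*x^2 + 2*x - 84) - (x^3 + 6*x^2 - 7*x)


(1) = -3.5919*k^4 + 3.8897*k^3 - 15.0139*k^2 + 26.4559*k - 11.1606
(2) = -2.74*p^2 + 0.81*p + 4.07
(3) = u^3 - I*u^2 - 2*u - 10*I*u - 28 + 2*I
(4) = z^4 + z^3 - 30*z^2 - 72*z
(5) = x^3 + 10*x^2 + 9*x - 84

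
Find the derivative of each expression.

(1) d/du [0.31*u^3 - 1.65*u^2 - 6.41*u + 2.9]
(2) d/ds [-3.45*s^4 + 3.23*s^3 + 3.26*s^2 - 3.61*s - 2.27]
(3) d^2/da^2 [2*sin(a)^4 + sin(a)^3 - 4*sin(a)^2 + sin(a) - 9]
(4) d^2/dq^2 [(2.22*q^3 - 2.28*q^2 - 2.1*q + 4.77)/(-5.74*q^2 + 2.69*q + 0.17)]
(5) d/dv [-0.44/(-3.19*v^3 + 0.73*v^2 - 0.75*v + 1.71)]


(1) = 0.93*u^2 - 3.3*u - 6.41
(2) = -13.8*s^3 + 9.69*s^2 + 6.52*s - 3.61
(3) = -32*sin(a)^4 - 9*sin(a)^3 + 40*sin(a)^2 + 5*sin(a) - 8
(4) = (172.32822*q^3 - 935.702604*q^2 + 453.820104*q - 80.130402)/(189.119224*q^6 - 265.887132*q^5 + 107.802366*q^4 - 3.715697*q^3 - 3.192753*q^2 - 0.233223*q - 0.004913)
(5) = (-4.2108*v^2 + 0.6424*v - 0.33)/(3.19*v^3 - 0.73*v^2 + 0.75*v - 1.71)^2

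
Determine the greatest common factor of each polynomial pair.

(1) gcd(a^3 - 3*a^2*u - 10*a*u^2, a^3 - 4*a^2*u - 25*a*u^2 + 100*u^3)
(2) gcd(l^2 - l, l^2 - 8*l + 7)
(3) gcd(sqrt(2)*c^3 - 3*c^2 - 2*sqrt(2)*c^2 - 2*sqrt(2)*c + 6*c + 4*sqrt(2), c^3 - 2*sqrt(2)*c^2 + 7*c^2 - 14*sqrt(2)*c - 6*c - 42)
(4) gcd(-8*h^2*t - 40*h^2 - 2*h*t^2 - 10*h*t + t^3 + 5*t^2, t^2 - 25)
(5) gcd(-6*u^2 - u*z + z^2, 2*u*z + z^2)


(1) = -a + 5*u
(2) = gcd(l*(l - 1), (l - 7)*(l - 1)) = l - 1
(3) = 1
(4) = t + 5
(5) = gcd((-3*u + z)*(2*u + z), z*(2*u + z)) = 2*u + z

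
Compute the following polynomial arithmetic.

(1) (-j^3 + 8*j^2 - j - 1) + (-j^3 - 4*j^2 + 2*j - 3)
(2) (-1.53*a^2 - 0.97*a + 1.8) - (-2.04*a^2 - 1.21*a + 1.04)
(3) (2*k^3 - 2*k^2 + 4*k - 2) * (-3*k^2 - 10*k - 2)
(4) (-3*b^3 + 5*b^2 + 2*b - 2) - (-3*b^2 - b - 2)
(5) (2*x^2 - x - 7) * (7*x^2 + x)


(1) = -2*j^3 + 4*j^2 + j - 4
(2) = 0.51*a^2 + 0.24*a + 0.76
(3) = -6*k^5 - 14*k^4 + 4*k^3 - 30*k^2 + 12*k + 4
(4) = -3*b^3 + 8*b^2 + 3*b
(5) = 14*x^4 - 5*x^3 - 50*x^2 - 7*x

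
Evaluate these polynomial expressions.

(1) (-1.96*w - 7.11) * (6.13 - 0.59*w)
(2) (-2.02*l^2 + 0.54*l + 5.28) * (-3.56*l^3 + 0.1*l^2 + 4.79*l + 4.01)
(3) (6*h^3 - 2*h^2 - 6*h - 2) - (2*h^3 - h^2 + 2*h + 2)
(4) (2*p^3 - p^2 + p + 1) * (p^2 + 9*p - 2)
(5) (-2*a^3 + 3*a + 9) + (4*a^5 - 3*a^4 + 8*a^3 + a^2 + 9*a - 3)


(1) = 1.1564*w^2 - 7.8199*w - 43.5843
(2) = 7.1912*l^5 - 2.1244*l^4 - 28.4186*l^3 - 4.9856*l^2 + 27.4566*l + 21.1728
(3) = 4*h^3 - h^2 - 8*h - 4
(4) = 2*p^5 + 17*p^4 - 12*p^3 + 12*p^2 + 7*p - 2
(5) = 4*a^5 - 3*a^4 + 6*a^3 + a^2 + 12*a + 6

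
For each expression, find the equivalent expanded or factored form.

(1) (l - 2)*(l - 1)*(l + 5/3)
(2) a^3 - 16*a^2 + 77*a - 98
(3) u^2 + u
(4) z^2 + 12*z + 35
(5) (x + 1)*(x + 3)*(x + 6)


(1) = l^3 - 4*l^2/3 - 3*l + 10/3
(2) = (a - 7)^2*(a - 2)
(3) = u*(u + 1)
(4) = (z + 5)*(z + 7)
(5) = x^3 + 10*x^2 + 27*x + 18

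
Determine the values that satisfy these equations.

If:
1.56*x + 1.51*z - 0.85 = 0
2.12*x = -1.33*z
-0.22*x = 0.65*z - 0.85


Then:
No Solution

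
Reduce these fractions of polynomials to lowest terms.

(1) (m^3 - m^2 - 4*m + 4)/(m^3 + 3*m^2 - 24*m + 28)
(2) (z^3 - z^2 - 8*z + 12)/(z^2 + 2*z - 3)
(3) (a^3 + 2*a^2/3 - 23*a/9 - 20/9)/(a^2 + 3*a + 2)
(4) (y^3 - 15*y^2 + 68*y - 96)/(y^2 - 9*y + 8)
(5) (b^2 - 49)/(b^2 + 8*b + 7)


(1) = (m^2 + m - 2)/(m^2 + 5*m - 14)
(2) = (z^2 - 4*z + 4)/(z - 1)
(3) = (9*a^2 - 3*a - 20)/(9*a + 18)
(4) = (y^2 - 7*y + 12)/(y - 1)
(5) = (b - 7)/(b + 1)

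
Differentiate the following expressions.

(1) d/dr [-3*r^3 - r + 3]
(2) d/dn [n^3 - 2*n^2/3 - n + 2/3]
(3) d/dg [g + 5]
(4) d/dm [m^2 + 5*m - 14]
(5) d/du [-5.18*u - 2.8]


(1) = -9*r^2 - 1
(2) = 3*n^2 - 4*n/3 - 1
(3) = 1
(4) = 2*m + 5
(5) = -5.18000000000000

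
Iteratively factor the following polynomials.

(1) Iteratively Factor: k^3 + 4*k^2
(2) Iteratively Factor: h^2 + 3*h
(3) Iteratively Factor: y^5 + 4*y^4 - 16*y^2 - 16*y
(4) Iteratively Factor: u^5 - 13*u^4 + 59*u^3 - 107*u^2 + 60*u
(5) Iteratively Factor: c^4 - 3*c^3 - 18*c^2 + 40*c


(1) = (k + 4)*(k^2) = k*(k + 4)*(k)
(2) = (h)*(h + 3)
(3) = (y + 2)*(y^4 + 2*y^3 - 4*y^2 - 8*y) = (y + 2)^2*(y^3 - 4*y) = (y + 2)^3*(y^2 - 2*y) = y*(y + 2)^3*(y - 2)
(4) = (u)*(u^4 - 13*u^3 + 59*u^2 - 107*u + 60) = u*(u - 3)*(u^3 - 10*u^2 + 29*u - 20) = u*(u - 4)*(u - 3)*(u^2 - 6*u + 5) = u*(u - 4)*(u - 3)*(u - 1)*(u - 5)
(5) = (c + 4)*(c^3 - 7*c^2 + 10*c) = (c - 5)*(c + 4)*(c^2 - 2*c) = c*(c - 5)*(c + 4)*(c - 2)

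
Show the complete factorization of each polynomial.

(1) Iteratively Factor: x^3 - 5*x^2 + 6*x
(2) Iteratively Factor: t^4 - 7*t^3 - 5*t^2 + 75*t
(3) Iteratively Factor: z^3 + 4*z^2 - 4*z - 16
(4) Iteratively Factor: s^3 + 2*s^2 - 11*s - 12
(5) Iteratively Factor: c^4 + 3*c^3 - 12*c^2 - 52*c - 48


(1) = (x)*(x^2 - 5*x + 6) = x*(x - 3)*(x - 2)
(2) = (t - 5)*(t^3 - 2*t^2 - 15*t) = t*(t - 5)*(t^2 - 2*t - 15) = t*(t - 5)*(t + 3)*(t - 5)
(3) = (z + 2)*(z^2 + 2*z - 8) = (z + 2)*(z + 4)*(z - 2)
(4) = (s + 1)*(s^2 + s - 12) = (s + 1)*(s + 4)*(s - 3)
(5) = (c + 3)*(c^3 - 12*c - 16) = (c + 2)*(c + 3)*(c^2 - 2*c - 8) = (c + 2)^2*(c + 3)*(c - 4)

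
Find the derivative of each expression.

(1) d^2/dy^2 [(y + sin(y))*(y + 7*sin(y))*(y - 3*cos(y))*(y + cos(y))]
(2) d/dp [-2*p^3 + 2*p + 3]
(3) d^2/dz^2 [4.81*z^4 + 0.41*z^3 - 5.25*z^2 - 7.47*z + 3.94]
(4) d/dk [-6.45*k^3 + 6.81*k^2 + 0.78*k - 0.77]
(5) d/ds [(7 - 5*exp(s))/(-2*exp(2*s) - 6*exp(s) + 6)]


(1) = -8*y^3*sin(y) + 2*y^3*cos(y) + 12*y^2*sin(y) + 32*y^2*sin(2*y) + 48*y^2*cos(y) + 20*y^2*cos(2*y) + 12*y^2 + 54*y*sin(y) + 40*y*sin(2*y) + 54*y*sin(3*y) - 17*y*cos(y)/2 - 64*y*cos(2*y) - 63*y*cos(3*y)/2 + 7*sin(y) - 16*sin(2*y) - 21*sin(3*y) - 12*cos(y) - 84*cos(2*y)^2 - 10*cos(2*y) - 36*cos(3*y) + 46
(2) = 2 - 6*p^2
(3) = 57.72*z^2 + 2.46*z - 10.5
(4) = -19.35*k^2 + 13.62*k + 0.78
(5) = (-5*exp(2*s) + 14*exp(s) + 6)*exp(s)/(2*(exp(4*s) + 6*exp(3*s) + 3*exp(2*s) - 18*exp(s) + 9))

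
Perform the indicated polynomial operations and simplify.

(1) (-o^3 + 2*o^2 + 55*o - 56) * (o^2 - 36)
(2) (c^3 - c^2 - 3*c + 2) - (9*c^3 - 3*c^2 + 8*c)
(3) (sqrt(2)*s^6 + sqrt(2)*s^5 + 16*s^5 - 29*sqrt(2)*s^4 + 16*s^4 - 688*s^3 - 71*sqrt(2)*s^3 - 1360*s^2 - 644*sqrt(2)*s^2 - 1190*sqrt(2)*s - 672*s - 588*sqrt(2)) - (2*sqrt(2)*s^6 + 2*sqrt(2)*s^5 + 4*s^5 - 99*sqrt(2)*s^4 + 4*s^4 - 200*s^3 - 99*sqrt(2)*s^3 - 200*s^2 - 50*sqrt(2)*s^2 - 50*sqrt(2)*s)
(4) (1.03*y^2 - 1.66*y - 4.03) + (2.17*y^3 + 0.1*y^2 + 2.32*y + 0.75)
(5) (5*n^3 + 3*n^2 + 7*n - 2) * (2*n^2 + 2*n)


(1) = -o^5 + 2*o^4 + 91*o^3 - 128*o^2 - 1980*o + 2016
(2) = -8*c^3 + 2*c^2 - 11*c + 2
(3) = -sqrt(2)*s^6 - sqrt(2)*s^5 + 12*s^5 + 12*s^4 + 70*sqrt(2)*s^4 - 488*s^3 + 28*sqrt(2)*s^3 - 1160*s^2 - 594*sqrt(2)*s^2 - 1140*sqrt(2)*s - 672*s - 588*sqrt(2)
(4) = 2.17*y^3 + 1.13*y^2 + 0.66*y - 3.28
(5) = 10*n^5 + 16*n^4 + 20*n^3 + 10*n^2 - 4*n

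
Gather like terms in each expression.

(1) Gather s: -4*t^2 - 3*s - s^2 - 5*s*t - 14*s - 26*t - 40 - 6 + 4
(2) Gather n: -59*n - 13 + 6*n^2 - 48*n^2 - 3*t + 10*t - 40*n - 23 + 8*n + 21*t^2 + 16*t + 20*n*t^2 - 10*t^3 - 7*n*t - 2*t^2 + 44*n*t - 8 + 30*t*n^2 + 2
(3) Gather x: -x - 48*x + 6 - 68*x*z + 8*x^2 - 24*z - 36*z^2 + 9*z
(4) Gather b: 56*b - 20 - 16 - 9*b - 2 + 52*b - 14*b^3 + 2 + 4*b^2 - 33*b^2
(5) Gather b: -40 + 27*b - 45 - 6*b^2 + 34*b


(1) = -s^2 + s*(-5*t - 17) - 4*t^2 - 26*t - 42
(2) = n^2*(30*t - 42) + n*(20*t^2 + 37*t - 91) - 10*t^3 + 19*t^2 + 23*t - 42
(3) = 8*x^2 + x*(-68*z - 49) - 36*z^2 - 15*z + 6
(4) = -14*b^3 - 29*b^2 + 99*b - 36
(5) = -6*b^2 + 61*b - 85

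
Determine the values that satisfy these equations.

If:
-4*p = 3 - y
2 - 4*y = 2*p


Then:
p = -5/9
y = 7/9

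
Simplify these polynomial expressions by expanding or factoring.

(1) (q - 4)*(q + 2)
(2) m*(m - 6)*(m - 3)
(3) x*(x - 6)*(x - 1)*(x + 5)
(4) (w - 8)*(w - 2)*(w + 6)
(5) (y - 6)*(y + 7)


(1) = q^2 - 2*q - 8
(2) = m^3 - 9*m^2 + 18*m
(3) = x^4 - 2*x^3 - 29*x^2 + 30*x
(4) = w^3 - 4*w^2 - 44*w + 96
(5) = y^2 + y - 42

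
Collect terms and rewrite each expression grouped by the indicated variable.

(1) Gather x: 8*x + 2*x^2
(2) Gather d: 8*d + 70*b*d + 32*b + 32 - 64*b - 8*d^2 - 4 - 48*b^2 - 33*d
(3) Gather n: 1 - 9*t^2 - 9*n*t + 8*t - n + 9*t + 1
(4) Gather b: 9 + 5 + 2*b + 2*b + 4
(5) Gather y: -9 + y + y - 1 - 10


(1) = 2*x^2 + 8*x
(2) = -48*b^2 - 32*b - 8*d^2 + d*(70*b - 25) + 28
(3) = n*(-9*t - 1) - 9*t^2 + 17*t + 2
(4) = 4*b + 18
(5) = 2*y - 20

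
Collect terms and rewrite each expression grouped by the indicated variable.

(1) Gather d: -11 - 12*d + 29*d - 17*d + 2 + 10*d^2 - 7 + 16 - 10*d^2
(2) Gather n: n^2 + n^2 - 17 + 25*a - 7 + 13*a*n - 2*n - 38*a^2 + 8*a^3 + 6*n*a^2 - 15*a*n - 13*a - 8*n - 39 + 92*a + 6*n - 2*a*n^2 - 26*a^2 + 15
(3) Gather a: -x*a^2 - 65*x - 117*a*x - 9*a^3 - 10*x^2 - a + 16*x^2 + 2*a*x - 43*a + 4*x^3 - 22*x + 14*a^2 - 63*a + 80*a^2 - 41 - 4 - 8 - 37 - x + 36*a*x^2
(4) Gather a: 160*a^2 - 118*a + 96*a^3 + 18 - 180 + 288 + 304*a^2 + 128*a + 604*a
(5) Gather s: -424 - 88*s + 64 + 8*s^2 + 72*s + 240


(1) = 0
(2) = 8*a^3 - 64*a^2 + 104*a + n^2*(2 - 2*a) + n*(6*a^2 - 2*a - 4) - 48
(3) = -9*a^3 + a^2*(94 - x) + a*(36*x^2 - 115*x - 107) + 4*x^3 + 6*x^2 - 88*x - 90
(4) = 96*a^3 + 464*a^2 + 614*a + 126
(5) = 8*s^2 - 16*s - 120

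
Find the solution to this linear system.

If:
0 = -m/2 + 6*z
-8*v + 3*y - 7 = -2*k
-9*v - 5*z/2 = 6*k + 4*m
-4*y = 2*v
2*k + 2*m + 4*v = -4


Then:
k = 4034/873
m = -688/97
v = 206/873
y = -103/873
z = -172/291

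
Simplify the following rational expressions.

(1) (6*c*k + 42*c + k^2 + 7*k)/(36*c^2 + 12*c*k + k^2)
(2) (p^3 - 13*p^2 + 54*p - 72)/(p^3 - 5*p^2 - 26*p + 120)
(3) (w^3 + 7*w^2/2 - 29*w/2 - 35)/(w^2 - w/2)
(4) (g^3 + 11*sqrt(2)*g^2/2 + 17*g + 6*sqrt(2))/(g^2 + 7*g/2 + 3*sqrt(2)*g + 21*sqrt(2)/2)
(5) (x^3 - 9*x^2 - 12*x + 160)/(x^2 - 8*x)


(1) = (k + 7)/(6*c + k)
(2) = (p - 3)/(p + 5)
(3) = (2*w^3 + 7*w^2 - 29*w - 70)/(2*w^2 - w)
(4) = (4*g^2 + 10*sqrt(2)*g + 8)/(4*g + 14)
(5) = (x^2 - x - 20)/x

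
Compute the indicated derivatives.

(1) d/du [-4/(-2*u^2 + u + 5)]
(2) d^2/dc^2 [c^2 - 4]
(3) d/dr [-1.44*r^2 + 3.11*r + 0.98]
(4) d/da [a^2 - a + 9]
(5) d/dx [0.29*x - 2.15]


(1) = 4*(1 - 4*u)/(-2*u^2 + u + 5)^2
(2) = 2
(3) = 3.11 - 2.88*r
(4) = 2*a - 1
(5) = 0.290000000000000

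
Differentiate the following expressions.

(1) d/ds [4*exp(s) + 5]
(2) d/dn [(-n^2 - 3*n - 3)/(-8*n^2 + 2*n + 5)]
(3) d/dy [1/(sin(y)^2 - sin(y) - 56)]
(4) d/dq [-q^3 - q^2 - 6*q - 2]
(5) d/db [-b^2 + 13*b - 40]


(1) = 4*exp(s)
(2) = (-26*n^2 - 58*n - 9)/(64*n^4 - 32*n^3 - 76*n^2 + 20*n + 25)
(3) = (1 - 2*sin(y))*cos(y)/(sin(y) + cos(y)^2 + 55)^2
(4) = -3*q^2 - 2*q - 6
(5) = 13 - 2*b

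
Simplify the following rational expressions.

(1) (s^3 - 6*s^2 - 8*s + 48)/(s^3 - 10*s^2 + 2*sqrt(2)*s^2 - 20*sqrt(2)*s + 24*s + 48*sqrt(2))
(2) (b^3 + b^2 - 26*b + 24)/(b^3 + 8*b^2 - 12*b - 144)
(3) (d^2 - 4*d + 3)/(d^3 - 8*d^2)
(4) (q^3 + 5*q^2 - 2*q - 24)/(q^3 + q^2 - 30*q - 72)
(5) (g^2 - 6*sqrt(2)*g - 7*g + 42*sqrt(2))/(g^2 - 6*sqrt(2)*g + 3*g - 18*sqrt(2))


(1) = (s - 2*sqrt(2))/(s - 4)
(2) = (b - 1)/(b + 6)
(3) = (d^2 - 4*d + 3)/(d^3 - 8*d^2)
(4) = (q - 2)/(q - 6)
(5) = (g - 7)/(g + 3)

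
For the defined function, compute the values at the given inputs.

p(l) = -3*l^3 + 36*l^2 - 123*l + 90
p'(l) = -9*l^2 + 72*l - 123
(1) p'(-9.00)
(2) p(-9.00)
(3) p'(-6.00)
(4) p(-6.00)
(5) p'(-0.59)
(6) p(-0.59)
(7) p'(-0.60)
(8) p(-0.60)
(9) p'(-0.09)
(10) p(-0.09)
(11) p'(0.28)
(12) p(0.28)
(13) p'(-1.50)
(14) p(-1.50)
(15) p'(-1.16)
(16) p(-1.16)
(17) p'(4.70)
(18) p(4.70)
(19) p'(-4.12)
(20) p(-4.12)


(1) = -1500.00
(2) = 6300.00
(3) = -879.00
(4) = 2772.00
(5) = -168.61
(6) = 175.72
(7) = -169.44
(8) = 177.41
(9) = -129.55
(10) = 101.36
(11) = -103.55
(12) = 58.32
(13) = -251.25
(14) = 365.62
(15) = -218.63
(16) = 285.80
(17) = 16.59
(18) = -4.33
(19) = -572.41
(20) = 1417.64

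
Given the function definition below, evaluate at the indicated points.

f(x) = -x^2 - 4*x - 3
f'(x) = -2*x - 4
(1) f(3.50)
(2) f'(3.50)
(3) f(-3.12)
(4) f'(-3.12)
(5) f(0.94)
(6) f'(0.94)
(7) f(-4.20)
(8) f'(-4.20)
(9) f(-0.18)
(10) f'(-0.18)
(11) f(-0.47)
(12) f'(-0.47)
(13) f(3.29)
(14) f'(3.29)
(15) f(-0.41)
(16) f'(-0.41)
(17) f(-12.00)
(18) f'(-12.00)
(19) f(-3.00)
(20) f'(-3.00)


(1) = -29.25
(2) = -11.00
(3) = -0.25
(4) = 2.24
(5) = -7.64
(6) = -5.88
(7) = -3.84
(8) = 4.40
(9) = -2.31
(10) = -3.64
(11) = -1.34
(12) = -3.06
(13) = -26.98
(14) = -10.58
(15) = -1.53
(16) = -3.18
(17) = -99.00
(18) = 20.00
(19) = 0.00
(20) = 2.00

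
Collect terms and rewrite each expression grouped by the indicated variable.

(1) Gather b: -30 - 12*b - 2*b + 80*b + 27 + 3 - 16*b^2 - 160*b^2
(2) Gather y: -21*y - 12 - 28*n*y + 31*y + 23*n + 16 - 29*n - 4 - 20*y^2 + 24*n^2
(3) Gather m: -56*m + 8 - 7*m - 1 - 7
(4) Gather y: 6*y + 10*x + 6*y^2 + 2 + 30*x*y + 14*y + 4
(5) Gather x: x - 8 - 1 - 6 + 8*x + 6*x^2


(1) = -176*b^2 + 66*b
(2) = 24*n^2 - 6*n - 20*y^2 + y*(10 - 28*n)
(3) = -63*m
(4) = 10*x + 6*y^2 + y*(30*x + 20) + 6
(5) = 6*x^2 + 9*x - 15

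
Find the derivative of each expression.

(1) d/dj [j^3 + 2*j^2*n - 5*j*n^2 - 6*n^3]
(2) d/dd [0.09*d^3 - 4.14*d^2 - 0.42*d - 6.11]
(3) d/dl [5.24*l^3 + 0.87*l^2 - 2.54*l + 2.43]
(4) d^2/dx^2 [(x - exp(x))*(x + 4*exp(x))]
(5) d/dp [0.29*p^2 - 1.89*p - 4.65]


(1) = 3*j^2 + 4*j*n - 5*n^2
(2) = 0.27*d^2 - 8.28*d - 0.42
(3) = 15.72*l^2 + 1.74*l - 2.54
(4) = 3*x*exp(x) - 16*exp(2*x) + 6*exp(x) + 2
(5) = 0.58*p - 1.89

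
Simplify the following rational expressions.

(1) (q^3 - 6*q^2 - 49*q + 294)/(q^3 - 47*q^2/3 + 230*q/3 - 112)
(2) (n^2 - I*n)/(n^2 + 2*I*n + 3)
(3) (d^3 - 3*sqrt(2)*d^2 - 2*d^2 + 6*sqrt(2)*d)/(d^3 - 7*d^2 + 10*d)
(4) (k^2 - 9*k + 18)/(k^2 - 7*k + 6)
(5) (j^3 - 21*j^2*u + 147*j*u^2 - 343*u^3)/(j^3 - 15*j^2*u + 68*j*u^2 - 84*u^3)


(1) = (3*q + 21)/(3*q - 8)
(2) = n/(n + 3*I)
(3) = (d - 3*sqrt(2))/(d - 5)
(4) = (k - 3)/(k - 1)
(5) = (j^2 - 14*j*u + 49*u^2)/(j^2 - 8*j*u + 12*u^2)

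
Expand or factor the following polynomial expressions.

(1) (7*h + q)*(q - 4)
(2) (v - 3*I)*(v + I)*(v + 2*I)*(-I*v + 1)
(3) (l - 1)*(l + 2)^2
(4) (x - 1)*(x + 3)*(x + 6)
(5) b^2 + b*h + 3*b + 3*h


(1) = 7*h*q - 28*h + q^2 - 4*q
(2) = -I*v^4 + v^3 - 7*I*v^2 + 13*v + 6*I
(3) = l^3 + 3*l^2 - 4
(4) = x^3 + 8*x^2 + 9*x - 18
(5) = (b + 3)*(b + h)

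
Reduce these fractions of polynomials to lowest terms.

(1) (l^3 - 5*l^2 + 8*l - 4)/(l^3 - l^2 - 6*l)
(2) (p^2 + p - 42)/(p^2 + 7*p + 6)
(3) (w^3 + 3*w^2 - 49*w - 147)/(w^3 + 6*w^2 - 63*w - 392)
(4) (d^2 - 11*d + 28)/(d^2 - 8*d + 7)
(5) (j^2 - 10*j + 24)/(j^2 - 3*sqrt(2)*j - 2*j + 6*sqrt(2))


(1) = (l^3 - 5*l^2 + 8*l - 4)/(l^3 - l^2 - 6*l)
(2) = (p^2 + p - 42)/(p^2 + 7*p + 6)
(3) = (w^2 - 4*w - 21)/(w^2 - w - 56)
(4) = (d - 4)/(d - 1)
(5) = (j^2 - 10*j + 24)/(j^2 + j*(-3*sqrt(2) - 2) + 6*sqrt(2))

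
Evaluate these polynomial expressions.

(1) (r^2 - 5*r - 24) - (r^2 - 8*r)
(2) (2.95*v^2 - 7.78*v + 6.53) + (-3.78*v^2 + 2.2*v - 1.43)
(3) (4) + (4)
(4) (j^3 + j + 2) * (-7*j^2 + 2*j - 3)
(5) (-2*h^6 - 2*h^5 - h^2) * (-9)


(1) = 3*r - 24
(2) = -0.83*v^2 - 5.58*v + 5.1
(3) = 8
(4) = -7*j^5 + 2*j^4 - 10*j^3 - 12*j^2 + j - 6
(5) = 18*h^6 + 18*h^5 + 9*h^2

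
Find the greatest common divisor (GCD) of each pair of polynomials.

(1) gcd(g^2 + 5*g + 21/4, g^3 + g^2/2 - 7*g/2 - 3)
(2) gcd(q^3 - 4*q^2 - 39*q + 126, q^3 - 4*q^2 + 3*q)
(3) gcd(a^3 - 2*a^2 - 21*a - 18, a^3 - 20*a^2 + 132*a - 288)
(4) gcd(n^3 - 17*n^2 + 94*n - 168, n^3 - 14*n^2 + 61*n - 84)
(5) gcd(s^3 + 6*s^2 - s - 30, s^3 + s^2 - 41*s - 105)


(1) = g + 3/2
(2) = gcd((q - 7)*(q - 3)*(q + 6), q*(q - 3)*(q - 1)) = q - 3
(3) = a - 6
(4) = gcd((n - 7)*(n - 6)*(n - 4), (n - 7)*(n - 4)*(n - 3)) = n^2 - 11*n + 28
(5) = gcd((s - 2)*(s + 3)*(s + 5), (s - 7)*(s + 3)*(s + 5)) = s^2 + 8*s + 15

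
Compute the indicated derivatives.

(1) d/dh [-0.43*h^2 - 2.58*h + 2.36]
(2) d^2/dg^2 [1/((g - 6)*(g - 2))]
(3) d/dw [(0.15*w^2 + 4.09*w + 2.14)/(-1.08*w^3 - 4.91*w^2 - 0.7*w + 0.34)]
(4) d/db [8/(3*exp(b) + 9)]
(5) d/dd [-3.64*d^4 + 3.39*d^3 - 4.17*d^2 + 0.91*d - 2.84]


(1) = -0.86*h - 2.58
(2) = 2*((g - 6)^2 + (g - 6)*(g - 2) + (g - 2)^2)/((g - 6)^3*(g - 2)^3)
(3) = (0.162*w^4 + 8.8344*w^3 + 26.9105*w^2 + 21.1168*w + 2.8886)/(1.1664*w^6 + 10.6056*w^5 + 25.6201*w^4 + 6.1396*w^3 - 2.8488*w^2 - 0.476*w + 0.1156)
(4) = -8*exp(b)/(3*(exp(b) + 3)^2)
(5) = -14.56*d^3 + 10.17*d^2 - 8.34*d + 0.91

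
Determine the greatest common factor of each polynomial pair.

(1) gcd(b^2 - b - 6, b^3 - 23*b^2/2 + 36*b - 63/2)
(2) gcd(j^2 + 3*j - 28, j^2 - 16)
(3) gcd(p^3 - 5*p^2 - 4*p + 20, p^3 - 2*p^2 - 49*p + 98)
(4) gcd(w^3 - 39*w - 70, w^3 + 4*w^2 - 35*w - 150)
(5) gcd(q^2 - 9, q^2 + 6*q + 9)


(1) = gcd((b - 3)*(b + 2), (b - 7)*(b - 3)*(b - 3/2)) = b - 3
(2) = j - 4
(3) = p - 2
(4) = gcd((w - 7)*(w + 2)*(w + 5), (w - 6)*(w + 5)^2) = w + 5
(5) = q + 3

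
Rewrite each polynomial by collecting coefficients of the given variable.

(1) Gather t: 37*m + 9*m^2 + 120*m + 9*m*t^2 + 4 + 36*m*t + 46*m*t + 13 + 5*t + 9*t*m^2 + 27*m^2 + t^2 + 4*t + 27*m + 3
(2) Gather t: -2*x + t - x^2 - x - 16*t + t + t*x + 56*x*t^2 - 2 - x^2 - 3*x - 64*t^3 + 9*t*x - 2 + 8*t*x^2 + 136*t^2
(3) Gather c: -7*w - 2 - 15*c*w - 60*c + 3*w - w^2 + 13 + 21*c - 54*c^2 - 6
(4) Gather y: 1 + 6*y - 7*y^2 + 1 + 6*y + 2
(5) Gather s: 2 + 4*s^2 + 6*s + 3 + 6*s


(1) = 36*m^2 + 184*m + t^2*(9*m + 1) + t*(9*m^2 + 82*m + 9) + 20
(2) = -64*t^3 + t^2*(56*x + 136) + t*(8*x^2 + 10*x - 14) - 2*x^2 - 6*x - 4
(3) = -54*c^2 + c*(-15*w - 39) - w^2 - 4*w + 5
(4) = -7*y^2 + 12*y + 4
(5) = 4*s^2 + 12*s + 5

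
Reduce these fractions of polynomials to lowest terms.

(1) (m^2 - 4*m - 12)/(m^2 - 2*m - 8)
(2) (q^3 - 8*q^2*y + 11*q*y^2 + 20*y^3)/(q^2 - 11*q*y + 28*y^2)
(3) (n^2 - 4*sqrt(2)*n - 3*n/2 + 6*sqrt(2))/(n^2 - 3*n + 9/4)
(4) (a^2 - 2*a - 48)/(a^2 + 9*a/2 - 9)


(1) = (m - 6)/(m - 4)
(2) = (-q^2 + 4*q*y + 5*y^2)/(-q + 7*y)
(3) = (8*n - 32*sqrt(2))/(8*n - 12)
(4) = (2*a - 16)/(2*a - 3)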